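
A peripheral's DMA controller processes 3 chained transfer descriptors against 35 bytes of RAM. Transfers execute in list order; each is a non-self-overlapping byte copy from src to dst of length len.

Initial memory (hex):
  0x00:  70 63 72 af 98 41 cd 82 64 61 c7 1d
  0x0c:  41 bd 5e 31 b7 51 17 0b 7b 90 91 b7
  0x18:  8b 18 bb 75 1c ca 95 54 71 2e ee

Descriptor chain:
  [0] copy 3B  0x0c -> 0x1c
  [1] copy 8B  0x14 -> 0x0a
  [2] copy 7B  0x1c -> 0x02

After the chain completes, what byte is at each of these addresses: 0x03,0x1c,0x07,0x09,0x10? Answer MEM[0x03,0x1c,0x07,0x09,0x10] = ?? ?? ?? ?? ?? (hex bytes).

MEM[0x03,0x1c,0x07,0x09,0x10] = bd 41 2e 61 bb

#0 dst[0x1c+3] := {0x41,0xbd,0x5e}
#1 dst[0x0a+8] := {0x7b,0x90,0x91,0xb7,0x8b,0x18,0xbb,0x75}
#2 dst[0x02+7] := {0x41,0xbd,0x5e,0x54,0x71,0x2e,0xee}
query mem[0x03]=0xbd, mem[0x1c]=0x41, mem[0x07]=0x2e, mem[0x09]=0x61, mem[0x10]=0xbb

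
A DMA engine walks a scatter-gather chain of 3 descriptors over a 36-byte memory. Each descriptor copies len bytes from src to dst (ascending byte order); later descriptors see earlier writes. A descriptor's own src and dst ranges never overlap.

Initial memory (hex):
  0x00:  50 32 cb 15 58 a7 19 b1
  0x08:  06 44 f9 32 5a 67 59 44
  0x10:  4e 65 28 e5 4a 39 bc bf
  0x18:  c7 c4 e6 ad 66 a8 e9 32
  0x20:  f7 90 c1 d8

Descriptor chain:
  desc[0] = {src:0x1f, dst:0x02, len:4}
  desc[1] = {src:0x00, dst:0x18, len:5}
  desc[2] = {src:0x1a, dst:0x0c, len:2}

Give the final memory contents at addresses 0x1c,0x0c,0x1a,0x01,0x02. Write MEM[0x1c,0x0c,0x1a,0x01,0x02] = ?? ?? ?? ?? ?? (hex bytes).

D0: mem[0x02..0x05] <- [32 f7 90 c1]
D1: mem[0x18..0x1c] <- [50 32 32 f7 90]
D2: mem[0x0c..0x0d] <- [32 f7]
query mem[0x1c]=0x90, mem[0x0c]=0x32, mem[0x1a]=0x32, mem[0x01]=0x32, mem[0x02]=0x32

MEM[0x1c,0x0c,0x1a,0x01,0x02] = 90 32 32 32 32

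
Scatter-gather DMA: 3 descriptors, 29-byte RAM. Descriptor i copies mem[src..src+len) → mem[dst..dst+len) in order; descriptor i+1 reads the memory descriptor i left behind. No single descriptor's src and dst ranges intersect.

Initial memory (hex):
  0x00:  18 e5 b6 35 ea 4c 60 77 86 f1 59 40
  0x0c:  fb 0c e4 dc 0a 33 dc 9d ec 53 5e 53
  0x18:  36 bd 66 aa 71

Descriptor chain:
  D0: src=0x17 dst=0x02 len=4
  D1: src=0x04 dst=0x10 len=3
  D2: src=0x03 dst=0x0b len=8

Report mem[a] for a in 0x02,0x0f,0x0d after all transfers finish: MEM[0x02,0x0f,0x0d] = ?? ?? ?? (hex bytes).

D0: mem[0x02..0x05] <- [53 36 bd 66]
D1: mem[0x10..0x12] <- [bd 66 60]
D2: mem[0x0b..0x12] <- [36 bd 66 60 77 86 f1 59]
query mem[0x02]=0x53, mem[0x0f]=0x77, mem[0x0d]=0x66

MEM[0x02,0x0f,0x0d] = 53 77 66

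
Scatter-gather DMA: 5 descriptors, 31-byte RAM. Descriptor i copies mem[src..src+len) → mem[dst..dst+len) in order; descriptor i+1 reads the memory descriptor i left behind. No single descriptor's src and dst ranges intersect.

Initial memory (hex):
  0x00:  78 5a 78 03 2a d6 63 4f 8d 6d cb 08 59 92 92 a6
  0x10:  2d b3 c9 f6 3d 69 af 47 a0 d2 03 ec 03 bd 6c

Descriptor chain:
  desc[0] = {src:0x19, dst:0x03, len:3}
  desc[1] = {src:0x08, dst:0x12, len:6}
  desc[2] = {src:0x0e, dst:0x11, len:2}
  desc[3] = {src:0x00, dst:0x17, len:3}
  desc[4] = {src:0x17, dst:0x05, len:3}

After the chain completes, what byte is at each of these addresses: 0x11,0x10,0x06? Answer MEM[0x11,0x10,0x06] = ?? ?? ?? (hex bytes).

#0 dst[0x03+3] := {0xd2,0x03,0xec}
#1 dst[0x12+6] := {0x8d,0x6d,0xcb,0x08,0x59,0x92}
#2 dst[0x11+2] := {0x92,0xa6}
#3 dst[0x17+3] := {0x78,0x5a,0x78}
#4 dst[0x05+3] := {0x78,0x5a,0x78}
query mem[0x11]=0x92, mem[0x10]=0x2d, mem[0x06]=0x5a

MEM[0x11,0x10,0x06] = 92 2d 5a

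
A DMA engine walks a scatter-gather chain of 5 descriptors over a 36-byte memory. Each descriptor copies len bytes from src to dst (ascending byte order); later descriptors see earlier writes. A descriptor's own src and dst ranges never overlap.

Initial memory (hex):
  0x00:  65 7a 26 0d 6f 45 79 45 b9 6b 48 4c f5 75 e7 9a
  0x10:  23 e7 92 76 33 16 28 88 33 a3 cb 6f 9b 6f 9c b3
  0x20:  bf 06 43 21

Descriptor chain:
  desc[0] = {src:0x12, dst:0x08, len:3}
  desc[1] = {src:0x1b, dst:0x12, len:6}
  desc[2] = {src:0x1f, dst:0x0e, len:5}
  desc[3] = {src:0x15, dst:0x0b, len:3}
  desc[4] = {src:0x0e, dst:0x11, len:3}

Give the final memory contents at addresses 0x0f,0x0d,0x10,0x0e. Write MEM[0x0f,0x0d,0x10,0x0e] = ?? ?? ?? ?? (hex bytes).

MEM[0x0f,0x0d,0x10,0x0e] = bf bf 06 b3

D0: mem[0x08..0x0a] <- [92 76 33]
D1: mem[0x12..0x17] <- [6f 9b 6f 9c b3 bf]
D2: mem[0x0e..0x12] <- [b3 bf 06 43 21]
D3: mem[0x0b..0x0d] <- [9c b3 bf]
D4: mem[0x11..0x13] <- [b3 bf 06]
query mem[0x0f]=0xbf, mem[0x0d]=0xbf, mem[0x10]=0x06, mem[0x0e]=0xb3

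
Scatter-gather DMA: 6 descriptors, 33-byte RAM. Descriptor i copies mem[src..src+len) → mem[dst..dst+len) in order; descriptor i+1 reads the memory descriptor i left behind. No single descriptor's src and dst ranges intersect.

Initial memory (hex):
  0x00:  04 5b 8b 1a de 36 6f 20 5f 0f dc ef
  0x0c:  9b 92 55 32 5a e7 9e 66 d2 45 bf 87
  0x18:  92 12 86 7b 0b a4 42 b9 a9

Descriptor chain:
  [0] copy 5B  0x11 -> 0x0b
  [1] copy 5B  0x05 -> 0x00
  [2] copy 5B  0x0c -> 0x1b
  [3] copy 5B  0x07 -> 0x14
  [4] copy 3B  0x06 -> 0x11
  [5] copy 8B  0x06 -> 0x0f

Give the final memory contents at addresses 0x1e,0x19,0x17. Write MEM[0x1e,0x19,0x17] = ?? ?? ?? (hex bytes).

[0] 0x11->0x0b len=5 : e7 9e 66 d2 45
[1] 0x05->0x00 len=5 : 36 6f 20 5f 0f
[2] 0x0c->0x1b len=5 : 9e 66 d2 45 5a
[3] 0x07->0x14 len=5 : 20 5f 0f dc e7
[4] 0x06->0x11 len=3 : 6f 20 5f
[5] 0x06->0x0f len=8 : 6f 20 5f 0f dc e7 9e 66
query mem[0x1e]=0x45, mem[0x19]=0x12, mem[0x17]=0xdc

MEM[0x1e,0x19,0x17] = 45 12 dc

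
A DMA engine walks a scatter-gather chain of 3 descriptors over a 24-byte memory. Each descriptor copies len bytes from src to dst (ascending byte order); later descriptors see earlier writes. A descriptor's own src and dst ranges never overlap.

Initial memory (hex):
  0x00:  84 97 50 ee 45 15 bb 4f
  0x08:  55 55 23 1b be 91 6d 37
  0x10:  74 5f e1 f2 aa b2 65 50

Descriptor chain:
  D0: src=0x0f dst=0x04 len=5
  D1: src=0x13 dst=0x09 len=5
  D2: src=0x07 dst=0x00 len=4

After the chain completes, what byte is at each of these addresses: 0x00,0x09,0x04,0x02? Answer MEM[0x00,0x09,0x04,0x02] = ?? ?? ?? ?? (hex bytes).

[0] 0x0f->0x04 len=5 : 37 74 5f e1 f2
[1] 0x13->0x09 len=5 : f2 aa b2 65 50
[2] 0x07->0x00 len=4 : e1 f2 f2 aa
query mem[0x00]=0xe1, mem[0x09]=0xf2, mem[0x04]=0x37, mem[0x02]=0xf2

MEM[0x00,0x09,0x04,0x02] = e1 f2 37 f2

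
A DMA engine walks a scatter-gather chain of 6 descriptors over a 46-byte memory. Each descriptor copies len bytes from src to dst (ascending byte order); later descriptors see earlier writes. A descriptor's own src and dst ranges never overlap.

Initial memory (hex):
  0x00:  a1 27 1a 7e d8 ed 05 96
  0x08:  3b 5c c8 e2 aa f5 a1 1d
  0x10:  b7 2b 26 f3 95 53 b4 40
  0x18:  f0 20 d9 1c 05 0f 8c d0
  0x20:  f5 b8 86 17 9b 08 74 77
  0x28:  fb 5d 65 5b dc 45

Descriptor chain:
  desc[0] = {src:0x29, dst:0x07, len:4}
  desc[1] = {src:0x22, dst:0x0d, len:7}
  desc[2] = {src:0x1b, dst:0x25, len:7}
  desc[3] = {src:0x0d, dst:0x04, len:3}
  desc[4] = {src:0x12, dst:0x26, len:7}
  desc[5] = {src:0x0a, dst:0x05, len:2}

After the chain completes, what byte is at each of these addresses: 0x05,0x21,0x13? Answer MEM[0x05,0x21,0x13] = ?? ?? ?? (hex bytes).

  after D0: wrote 4B at 0x07 = 5d655bdc
  after D1: wrote 7B at 0x0d = 86179b087477fb
  after D2: wrote 7B at 0x25 = 1c050f8cd0f5b8
  after D3: wrote 3B at 0x04 = 86179b
  after D4: wrote 7B at 0x26 = 77fb9553b440f0
  after D5: wrote 2B at 0x05 = dce2
query mem[0x05]=0xdc, mem[0x21]=0xb8, mem[0x13]=0xfb

MEM[0x05,0x21,0x13] = dc b8 fb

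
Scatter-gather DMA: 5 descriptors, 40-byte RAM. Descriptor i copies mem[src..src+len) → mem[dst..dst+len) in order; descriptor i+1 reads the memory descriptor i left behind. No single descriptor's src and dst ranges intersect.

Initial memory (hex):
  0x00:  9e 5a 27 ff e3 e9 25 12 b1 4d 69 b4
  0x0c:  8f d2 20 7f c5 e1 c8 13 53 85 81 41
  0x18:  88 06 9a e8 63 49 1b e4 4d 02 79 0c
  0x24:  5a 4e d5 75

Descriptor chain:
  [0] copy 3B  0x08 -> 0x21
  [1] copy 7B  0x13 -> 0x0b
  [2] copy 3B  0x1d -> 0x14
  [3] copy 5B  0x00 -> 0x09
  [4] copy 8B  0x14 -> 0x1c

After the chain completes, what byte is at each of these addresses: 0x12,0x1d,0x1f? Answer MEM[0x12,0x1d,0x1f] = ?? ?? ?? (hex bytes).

MEM[0x12,0x1d,0x1f] = c8 1b 41

#0 dst[0x21+3] := {0xb1,0x4d,0x69}
#1 dst[0x0b+7] := {0x13,0x53,0x85,0x81,0x41,0x88,0x06}
#2 dst[0x14+3] := {0x49,0x1b,0xe4}
#3 dst[0x09+5] := {0x9e,0x5a,0x27,0xff,0xe3}
#4 dst[0x1c+8] := {0x49,0x1b,0xe4,0x41,0x88,0x06,0x9a,0xe8}
query mem[0x12]=0xc8, mem[0x1d]=0x1b, mem[0x1f]=0x41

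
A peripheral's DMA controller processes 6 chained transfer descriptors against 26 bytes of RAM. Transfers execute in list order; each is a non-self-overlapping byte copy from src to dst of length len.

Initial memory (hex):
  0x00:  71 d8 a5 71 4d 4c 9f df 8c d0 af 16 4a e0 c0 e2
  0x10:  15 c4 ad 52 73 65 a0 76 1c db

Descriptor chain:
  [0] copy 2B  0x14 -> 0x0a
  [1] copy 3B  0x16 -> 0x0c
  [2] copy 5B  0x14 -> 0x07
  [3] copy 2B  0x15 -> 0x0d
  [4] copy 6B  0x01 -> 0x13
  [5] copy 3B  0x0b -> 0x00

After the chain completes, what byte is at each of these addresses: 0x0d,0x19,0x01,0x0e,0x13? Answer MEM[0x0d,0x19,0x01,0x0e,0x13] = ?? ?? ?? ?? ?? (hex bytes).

#0 dst[0x0a+2] := {0x73,0x65}
#1 dst[0x0c+3] := {0xa0,0x76,0x1c}
#2 dst[0x07+5] := {0x73,0x65,0xa0,0x76,0x1c}
#3 dst[0x0d+2] := {0x65,0xa0}
#4 dst[0x13+6] := {0xd8,0xa5,0x71,0x4d,0x4c,0x9f}
#5 dst[0x00+3] := {0x1c,0xa0,0x65}
query mem[0x0d]=0x65, mem[0x19]=0xdb, mem[0x01]=0xa0, mem[0x0e]=0xa0, mem[0x13]=0xd8

MEM[0x0d,0x19,0x01,0x0e,0x13] = 65 db a0 a0 d8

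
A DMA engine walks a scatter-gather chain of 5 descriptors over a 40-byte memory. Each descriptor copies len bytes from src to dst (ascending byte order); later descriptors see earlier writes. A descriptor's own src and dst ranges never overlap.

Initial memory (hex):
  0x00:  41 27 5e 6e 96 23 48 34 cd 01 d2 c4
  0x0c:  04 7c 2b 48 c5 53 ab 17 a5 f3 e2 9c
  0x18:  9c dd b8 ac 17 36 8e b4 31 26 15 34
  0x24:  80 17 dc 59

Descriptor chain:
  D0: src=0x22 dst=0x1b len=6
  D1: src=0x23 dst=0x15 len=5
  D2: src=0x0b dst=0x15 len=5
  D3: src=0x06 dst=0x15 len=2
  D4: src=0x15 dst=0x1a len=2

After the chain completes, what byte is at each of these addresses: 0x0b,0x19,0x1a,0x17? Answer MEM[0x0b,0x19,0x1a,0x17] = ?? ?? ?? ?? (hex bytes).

MEM[0x0b,0x19,0x1a,0x17] = c4 48 48 7c

[0] 0x22->0x1b len=6 : 15 34 80 17 dc 59
[1] 0x23->0x15 len=5 : 34 80 17 dc 59
[2] 0x0b->0x15 len=5 : c4 04 7c 2b 48
[3] 0x06->0x15 len=2 : 48 34
[4] 0x15->0x1a len=2 : 48 34
query mem[0x0b]=0xc4, mem[0x19]=0x48, mem[0x1a]=0x48, mem[0x17]=0x7c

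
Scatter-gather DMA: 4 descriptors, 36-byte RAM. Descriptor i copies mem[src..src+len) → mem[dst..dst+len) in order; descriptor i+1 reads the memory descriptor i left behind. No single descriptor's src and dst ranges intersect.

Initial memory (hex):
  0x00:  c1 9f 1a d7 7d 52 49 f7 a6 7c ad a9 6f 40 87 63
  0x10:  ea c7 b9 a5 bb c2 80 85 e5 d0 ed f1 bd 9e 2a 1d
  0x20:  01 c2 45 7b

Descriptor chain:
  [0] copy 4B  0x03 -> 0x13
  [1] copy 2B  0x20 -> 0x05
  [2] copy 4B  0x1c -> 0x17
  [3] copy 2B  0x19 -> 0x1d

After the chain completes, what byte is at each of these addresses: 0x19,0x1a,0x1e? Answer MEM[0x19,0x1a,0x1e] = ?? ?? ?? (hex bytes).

MEM[0x19,0x1a,0x1e] = 2a 1d 1d

#0 dst[0x13+4] := {0xd7,0x7d,0x52,0x49}
#1 dst[0x05+2] := {0x01,0xc2}
#2 dst[0x17+4] := {0xbd,0x9e,0x2a,0x1d}
#3 dst[0x1d+2] := {0x2a,0x1d}
query mem[0x19]=0x2a, mem[0x1a]=0x1d, mem[0x1e]=0x1d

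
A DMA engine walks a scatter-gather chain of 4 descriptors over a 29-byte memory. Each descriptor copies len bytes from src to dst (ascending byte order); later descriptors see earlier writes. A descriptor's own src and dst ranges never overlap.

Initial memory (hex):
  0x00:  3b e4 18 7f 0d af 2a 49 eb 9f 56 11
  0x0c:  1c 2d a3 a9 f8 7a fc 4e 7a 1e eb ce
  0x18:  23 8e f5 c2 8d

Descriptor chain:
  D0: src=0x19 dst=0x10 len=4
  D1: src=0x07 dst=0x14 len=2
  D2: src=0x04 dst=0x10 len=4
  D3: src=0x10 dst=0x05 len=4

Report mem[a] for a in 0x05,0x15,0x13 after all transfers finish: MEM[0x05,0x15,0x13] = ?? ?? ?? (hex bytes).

MEM[0x05,0x15,0x13] = 0d eb 49

D0: mem[0x10..0x13] <- [8e f5 c2 8d]
D1: mem[0x14..0x15] <- [49 eb]
D2: mem[0x10..0x13] <- [0d af 2a 49]
D3: mem[0x05..0x08] <- [0d af 2a 49]
query mem[0x05]=0x0d, mem[0x15]=0xeb, mem[0x13]=0x49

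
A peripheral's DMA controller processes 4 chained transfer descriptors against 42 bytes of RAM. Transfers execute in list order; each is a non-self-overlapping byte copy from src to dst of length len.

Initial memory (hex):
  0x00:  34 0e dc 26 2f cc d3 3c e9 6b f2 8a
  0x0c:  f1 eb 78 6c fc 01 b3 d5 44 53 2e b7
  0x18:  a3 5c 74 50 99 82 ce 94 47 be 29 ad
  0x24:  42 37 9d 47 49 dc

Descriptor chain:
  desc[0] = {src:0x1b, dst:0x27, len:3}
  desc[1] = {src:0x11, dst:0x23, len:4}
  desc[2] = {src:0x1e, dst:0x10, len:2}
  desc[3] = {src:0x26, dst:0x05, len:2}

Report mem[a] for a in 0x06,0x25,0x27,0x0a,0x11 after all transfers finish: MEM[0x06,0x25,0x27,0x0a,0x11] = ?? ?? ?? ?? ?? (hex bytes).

MEM[0x06,0x25,0x27,0x0a,0x11] = 50 d5 50 f2 94

D0: mem[0x27..0x29] <- [50 99 82]
D1: mem[0x23..0x26] <- [01 b3 d5 44]
D2: mem[0x10..0x11] <- [ce 94]
D3: mem[0x05..0x06] <- [44 50]
query mem[0x06]=0x50, mem[0x25]=0xd5, mem[0x27]=0x50, mem[0x0a]=0xf2, mem[0x11]=0x94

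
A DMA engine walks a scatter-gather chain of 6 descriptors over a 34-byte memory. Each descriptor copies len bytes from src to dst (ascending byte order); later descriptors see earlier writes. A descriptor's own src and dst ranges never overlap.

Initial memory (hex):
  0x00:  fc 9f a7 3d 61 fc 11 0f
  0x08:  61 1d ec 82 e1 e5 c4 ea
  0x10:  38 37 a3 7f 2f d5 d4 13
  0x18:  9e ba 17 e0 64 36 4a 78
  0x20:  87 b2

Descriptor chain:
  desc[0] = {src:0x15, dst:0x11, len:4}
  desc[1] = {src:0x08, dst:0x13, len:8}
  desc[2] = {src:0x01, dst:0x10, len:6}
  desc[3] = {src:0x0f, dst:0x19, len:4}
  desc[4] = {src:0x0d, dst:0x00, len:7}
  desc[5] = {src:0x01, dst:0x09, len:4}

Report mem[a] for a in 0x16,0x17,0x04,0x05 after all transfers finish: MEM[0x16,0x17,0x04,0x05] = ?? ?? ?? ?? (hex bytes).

[0] 0x15->0x11 len=4 : d5 d4 13 9e
[1] 0x08->0x13 len=8 : 61 1d ec 82 e1 e5 c4 ea
[2] 0x01->0x10 len=6 : 9f a7 3d 61 fc 11
[3] 0x0f->0x19 len=4 : ea 9f a7 3d
[4] 0x0d->0x00 len=7 : e5 c4 ea 9f a7 3d 61
[5] 0x01->0x09 len=4 : c4 ea 9f a7
query mem[0x16]=0x82, mem[0x17]=0xe1, mem[0x04]=0xa7, mem[0x05]=0x3d

MEM[0x16,0x17,0x04,0x05] = 82 e1 a7 3d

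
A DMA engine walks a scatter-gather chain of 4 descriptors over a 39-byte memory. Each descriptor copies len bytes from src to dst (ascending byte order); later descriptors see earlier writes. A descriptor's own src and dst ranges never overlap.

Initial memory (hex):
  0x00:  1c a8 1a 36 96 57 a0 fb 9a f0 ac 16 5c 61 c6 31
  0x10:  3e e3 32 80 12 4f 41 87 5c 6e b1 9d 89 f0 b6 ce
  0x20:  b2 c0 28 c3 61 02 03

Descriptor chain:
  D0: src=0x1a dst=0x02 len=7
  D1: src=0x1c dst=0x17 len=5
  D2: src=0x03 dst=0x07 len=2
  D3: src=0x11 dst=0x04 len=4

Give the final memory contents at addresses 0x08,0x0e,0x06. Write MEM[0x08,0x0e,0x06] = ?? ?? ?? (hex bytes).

#0 dst[0x02+7] := {0xb1,0x9d,0x89,0xf0,0xb6,0xce,0xb2}
#1 dst[0x17+5] := {0x89,0xf0,0xb6,0xce,0xb2}
#2 dst[0x07+2] := {0x9d,0x89}
#3 dst[0x04+4] := {0xe3,0x32,0x80,0x12}
query mem[0x08]=0x89, mem[0x0e]=0xc6, mem[0x06]=0x80

MEM[0x08,0x0e,0x06] = 89 c6 80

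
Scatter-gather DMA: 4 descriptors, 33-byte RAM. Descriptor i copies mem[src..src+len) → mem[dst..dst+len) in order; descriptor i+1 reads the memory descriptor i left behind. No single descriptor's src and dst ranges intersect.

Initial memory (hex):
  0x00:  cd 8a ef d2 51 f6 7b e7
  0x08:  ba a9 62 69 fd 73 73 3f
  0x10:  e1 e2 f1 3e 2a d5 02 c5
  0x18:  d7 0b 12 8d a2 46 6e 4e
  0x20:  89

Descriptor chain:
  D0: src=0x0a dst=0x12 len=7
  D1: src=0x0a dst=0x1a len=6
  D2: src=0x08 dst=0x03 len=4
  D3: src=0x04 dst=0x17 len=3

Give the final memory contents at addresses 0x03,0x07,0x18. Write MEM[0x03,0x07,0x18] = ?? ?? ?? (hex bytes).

#0 dst[0x12+7] := {0x62,0x69,0xfd,0x73,0x73,0x3f,0xe1}
#1 dst[0x1a+6] := {0x62,0x69,0xfd,0x73,0x73,0x3f}
#2 dst[0x03+4] := {0xba,0xa9,0x62,0x69}
#3 dst[0x17+3] := {0xa9,0x62,0x69}
query mem[0x03]=0xba, mem[0x07]=0xe7, mem[0x18]=0x62

MEM[0x03,0x07,0x18] = ba e7 62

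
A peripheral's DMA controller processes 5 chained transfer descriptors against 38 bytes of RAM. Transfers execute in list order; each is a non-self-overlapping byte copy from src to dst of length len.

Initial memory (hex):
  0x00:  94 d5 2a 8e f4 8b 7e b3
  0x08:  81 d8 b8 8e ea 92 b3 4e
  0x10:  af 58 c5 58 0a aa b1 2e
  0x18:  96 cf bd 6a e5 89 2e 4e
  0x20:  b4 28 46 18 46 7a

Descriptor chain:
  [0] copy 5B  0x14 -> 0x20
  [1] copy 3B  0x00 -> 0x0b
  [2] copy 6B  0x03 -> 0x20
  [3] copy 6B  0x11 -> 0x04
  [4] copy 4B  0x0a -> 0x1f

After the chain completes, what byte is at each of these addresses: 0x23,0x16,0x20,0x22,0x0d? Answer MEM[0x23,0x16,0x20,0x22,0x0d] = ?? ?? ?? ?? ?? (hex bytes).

MEM[0x23,0x16,0x20,0x22,0x0d] = 7e b1 94 2a 2a

#0 dst[0x20+5] := {0x0a,0xaa,0xb1,0x2e,0x96}
#1 dst[0x0b+3] := {0x94,0xd5,0x2a}
#2 dst[0x20+6] := {0x8e,0xf4,0x8b,0x7e,0xb3,0x81}
#3 dst[0x04+6] := {0x58,0xc5,0x58,0x0a,0xaa,0xb1}
#4 dst[0x1f+4] := {0xb8,0x94,0xd5,0x2a}
query mem[0x23]=0x7e, mem[0x16]=0xb1, mem[0x20]=0x94, mem[0x22]=0x2a, mem[0x0d]=0x2a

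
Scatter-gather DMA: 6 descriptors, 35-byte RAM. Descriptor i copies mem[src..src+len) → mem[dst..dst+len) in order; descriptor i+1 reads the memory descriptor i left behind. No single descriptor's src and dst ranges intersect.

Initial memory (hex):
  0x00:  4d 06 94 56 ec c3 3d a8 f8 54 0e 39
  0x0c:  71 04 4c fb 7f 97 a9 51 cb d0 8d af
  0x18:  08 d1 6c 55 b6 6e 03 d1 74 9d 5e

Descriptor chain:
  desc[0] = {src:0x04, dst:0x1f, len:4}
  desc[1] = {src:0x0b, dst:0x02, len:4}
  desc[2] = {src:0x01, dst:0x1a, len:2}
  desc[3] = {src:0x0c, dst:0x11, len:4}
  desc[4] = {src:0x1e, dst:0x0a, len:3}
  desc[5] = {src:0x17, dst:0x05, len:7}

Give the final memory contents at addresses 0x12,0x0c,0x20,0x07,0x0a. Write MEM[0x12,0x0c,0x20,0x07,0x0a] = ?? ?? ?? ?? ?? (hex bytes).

MEM[0x12,0x0c,0x20,0x07,0x0a] = 04 c3 c3 d1 b6

D0: mem[0x1f..0x22] <- [ec c3 3d a8]
D1: mem[0x02..0x05] <- [39 71 04 4c]
D2: mem[0x1a..0x1b] <- [06 39]
D3: mem[0x11..0x14] <- [71 04 4c fb]
D4: mem[0x0a..0x0c] <- [03 ec c3]
D5: mem[0x05..0x0b] <- [af 08 d1 06 39 b6 6e]
query mem[0x12]=0x04, mem[0x0c]=0xc3, mem[0x20]=0xc3, mem[0x07]=0xd1, mem[0x0a]=0xb6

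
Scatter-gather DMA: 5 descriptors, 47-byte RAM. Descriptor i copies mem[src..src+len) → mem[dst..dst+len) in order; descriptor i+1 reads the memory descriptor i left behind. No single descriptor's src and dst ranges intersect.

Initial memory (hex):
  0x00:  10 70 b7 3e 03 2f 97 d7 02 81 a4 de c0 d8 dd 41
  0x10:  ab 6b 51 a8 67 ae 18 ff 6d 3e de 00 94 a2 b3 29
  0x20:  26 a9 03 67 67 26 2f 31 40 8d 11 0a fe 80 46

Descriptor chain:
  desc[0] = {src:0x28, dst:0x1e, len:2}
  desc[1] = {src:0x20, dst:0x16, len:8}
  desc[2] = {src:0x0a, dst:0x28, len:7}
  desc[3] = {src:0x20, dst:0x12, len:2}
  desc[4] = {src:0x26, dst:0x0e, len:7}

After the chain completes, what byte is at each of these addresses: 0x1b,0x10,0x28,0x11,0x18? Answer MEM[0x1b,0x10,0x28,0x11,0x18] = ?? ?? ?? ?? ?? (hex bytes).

#0 dst[0x1e+2] := {0x40,0x8d}
#1 dst[0x16+8] := {0x26,0xa9,0x03,0x67,0x67,0x26,0x2f,0x31}
#2 dst[0x28+7] := {0xa4,0xde,0xc0,0xd8,0xdd,0x41,0xab}
#3 dst[0x12+2] := {0x26,0xa9}
#4 dst[0x0e+7] := {0x2f,0x31,0xa4,0xde,0xc0,0xd8,0xdd}
query mem[0x1b]=0x26, mem[0x10]=0xa4, mem[0x28]=0xa4, mem[0x11]=0xde, mem[0x18]=0x03

MEM[0x1b,0x10,0x28,0x11,0x18] = 26 a4 a4 de 03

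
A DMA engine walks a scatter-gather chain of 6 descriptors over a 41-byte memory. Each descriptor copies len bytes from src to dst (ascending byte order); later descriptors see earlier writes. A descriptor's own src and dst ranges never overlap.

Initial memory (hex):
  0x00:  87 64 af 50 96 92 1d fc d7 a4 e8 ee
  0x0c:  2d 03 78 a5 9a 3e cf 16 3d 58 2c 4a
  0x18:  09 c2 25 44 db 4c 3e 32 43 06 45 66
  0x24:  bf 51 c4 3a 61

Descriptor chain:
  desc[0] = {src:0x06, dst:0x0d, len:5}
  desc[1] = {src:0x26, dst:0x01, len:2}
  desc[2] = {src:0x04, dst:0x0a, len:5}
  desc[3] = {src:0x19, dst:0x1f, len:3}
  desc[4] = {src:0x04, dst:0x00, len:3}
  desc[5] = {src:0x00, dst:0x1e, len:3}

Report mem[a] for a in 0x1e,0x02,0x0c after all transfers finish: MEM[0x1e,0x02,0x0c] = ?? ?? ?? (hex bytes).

MEM[0x1e,0x02,0x0c] = 96 1d 1d

#0 dst[0x0d+5] := {0x1d,0xfc,0xd7,0xa4,0xe8}
#1 dst[0x01+2] := {0xc4,0x3a}
#2 dst[0x0a+5] := {0x96,0x92,0x1d,0xfc,0xd7}
#3 dst[0x1f+3] := {0xc2,0x25,0x44}
#4 dst[0x00+3] := {0x96,0x92,0x1d}
#5 dst[0x1e+3] := {0x96,0x92,0x1d}
query mem[0x1e]=0x96, mem[0x02]=0x1d, mem[0x0c]=0x1d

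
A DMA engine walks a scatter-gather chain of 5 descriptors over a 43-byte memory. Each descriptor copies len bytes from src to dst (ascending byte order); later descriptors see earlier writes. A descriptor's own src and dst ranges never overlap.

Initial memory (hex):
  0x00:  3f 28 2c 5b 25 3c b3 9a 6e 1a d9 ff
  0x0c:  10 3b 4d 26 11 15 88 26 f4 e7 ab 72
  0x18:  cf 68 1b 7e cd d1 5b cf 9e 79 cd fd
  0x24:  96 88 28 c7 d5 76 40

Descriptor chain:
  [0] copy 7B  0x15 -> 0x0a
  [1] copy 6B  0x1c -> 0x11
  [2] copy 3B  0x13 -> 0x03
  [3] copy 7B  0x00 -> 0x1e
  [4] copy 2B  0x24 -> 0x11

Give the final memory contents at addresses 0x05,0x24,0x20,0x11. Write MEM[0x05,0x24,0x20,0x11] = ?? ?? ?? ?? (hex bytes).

MEM[0x05,0x24,0x20,0x11] = 9e b3 2c b3

D0: mem[0x0a..0x10] <- [e7 ab 72 cf 68 1b 7e]
D1: mem[0x11..0x16] <- [cd d1 5b cf 9e 79]
D2: mem[0x03..0x05] <- [5b cf 9e]
D3: mem[0x1e..0x24] <- [3f 28 2c 5b cf 9e b3]
D4: mem[0x11..0x12] <- [b3 88]
query mem[0x05]=0x9e, mem[0x24]=0xb3, mem[0x20]=0x2c, mem[0x11]=0xb3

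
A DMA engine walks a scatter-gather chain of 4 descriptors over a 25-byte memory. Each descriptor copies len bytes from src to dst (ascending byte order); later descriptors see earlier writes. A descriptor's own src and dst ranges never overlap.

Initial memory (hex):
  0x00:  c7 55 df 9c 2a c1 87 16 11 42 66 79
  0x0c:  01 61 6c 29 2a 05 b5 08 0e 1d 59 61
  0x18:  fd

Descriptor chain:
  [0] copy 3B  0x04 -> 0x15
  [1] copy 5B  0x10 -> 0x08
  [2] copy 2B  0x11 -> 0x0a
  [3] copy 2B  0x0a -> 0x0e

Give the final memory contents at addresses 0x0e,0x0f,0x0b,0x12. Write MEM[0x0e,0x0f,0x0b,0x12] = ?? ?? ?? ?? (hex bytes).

MEM[0x0e,0x0f,0x0b,0x12] = 05 b5 b5 b5

[0] 0x04->0x15 len=3 : 2a c1 87
[1] 0x10->0x08 len=5 : 2a 05 b5 08 0e
[2] 0x11->0x0a len=2 : 05 b5
[3] 0x0a->0x0e len=2 : 05 b5
query mem[0x0e]=0x05, mem[0x0f]=0xb5, mem[0x0b]=0xb5, mem[0x12]=0xb5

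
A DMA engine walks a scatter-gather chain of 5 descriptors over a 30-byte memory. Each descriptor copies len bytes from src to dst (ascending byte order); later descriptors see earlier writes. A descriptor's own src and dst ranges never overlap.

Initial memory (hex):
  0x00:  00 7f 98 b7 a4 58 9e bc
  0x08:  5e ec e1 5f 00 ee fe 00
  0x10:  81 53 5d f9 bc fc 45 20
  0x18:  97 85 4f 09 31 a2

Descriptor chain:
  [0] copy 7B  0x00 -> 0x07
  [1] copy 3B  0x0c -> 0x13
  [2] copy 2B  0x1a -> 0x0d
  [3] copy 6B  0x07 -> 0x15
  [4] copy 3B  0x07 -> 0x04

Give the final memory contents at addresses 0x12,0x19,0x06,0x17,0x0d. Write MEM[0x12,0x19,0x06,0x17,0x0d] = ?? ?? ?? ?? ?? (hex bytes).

MEM[0x12,0x19,0x06,0x17,0x0d] = 5d a4 98 98 4f

  after D0: wrote 7B at 0x07 = 007f98b7a4589e
  after D1: wrote 3B at 0x13 = 589efe
  after D2: wrote 2B at 0x0d = 4f09
  after D3: wrote 6B at 0x15 = 007f98b7a458
  after D4: wrote 3B at 0x04 = 007f98
query mem[0x12]=0x5d, mem[0x19]=0xa4, mem[0x06]=0x98, mem[0x17]=0x98, mem[0x0d]=0x4f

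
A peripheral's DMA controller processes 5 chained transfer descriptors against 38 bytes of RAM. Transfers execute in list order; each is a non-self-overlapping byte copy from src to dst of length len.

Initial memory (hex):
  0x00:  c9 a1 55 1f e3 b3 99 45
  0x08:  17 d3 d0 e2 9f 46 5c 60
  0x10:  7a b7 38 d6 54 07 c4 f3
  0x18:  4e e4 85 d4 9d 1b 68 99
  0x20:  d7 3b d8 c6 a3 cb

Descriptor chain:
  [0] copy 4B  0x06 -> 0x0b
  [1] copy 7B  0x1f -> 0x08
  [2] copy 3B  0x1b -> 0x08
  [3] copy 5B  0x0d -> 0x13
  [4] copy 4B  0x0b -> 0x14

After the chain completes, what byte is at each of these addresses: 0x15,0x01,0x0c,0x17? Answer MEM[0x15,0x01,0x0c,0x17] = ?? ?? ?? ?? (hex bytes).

#0 dst[0x0b+4] := {0x99,0x45,0x17,0xd3}
#1 dst[0x08+7] := {0x99,0xd7,0x3b,0xd8,0xc6,0xa3,0xcb}
#2 dst[0x08+3] := {0xd4,0x9d,0x1b}
#3 dst[0x13+5] := {0xa3,0xcb,0x60,0x7a,0xb7}
#4 dst[0x14+4] := {0xd8,0xc6,0xa3,0xcb}
query mem[0x15]=0xc6, mem[0x01]=0xa1, mem[0x0c]=0xc6, mem[0x17]=0xcb

MEM[0x15,0x01,0x0c,0x17] = c6 a1 c6 cb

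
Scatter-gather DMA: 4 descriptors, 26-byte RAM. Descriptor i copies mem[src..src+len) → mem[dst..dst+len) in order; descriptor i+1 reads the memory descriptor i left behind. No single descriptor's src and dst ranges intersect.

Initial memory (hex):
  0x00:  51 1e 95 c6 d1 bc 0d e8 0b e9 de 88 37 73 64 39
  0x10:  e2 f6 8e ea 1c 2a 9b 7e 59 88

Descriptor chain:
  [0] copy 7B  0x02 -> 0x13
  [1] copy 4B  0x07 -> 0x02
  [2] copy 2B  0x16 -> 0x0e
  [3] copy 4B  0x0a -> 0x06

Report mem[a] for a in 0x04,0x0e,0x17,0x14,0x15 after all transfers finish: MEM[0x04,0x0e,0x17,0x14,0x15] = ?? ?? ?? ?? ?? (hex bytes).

  after D0: wrote 7B at 0x13 = 95c6d1bc0de80b
  after D1: wrote 4B at 0x02 = e80be9de
  after D2: wrote 2B at 0x0e = bc0d
  after D3: wrote 4B at 0x06 = de883773
query mem[0x04]=0xe9, mem[0x0e]=0xbc, mem[0x17]=0x0d, mem[0x14]=0xc6, mem[0x15]=0xd1

MEM[0x04,0x0e,0x17,0x14,0x15] = e9 bc 0d c6 d1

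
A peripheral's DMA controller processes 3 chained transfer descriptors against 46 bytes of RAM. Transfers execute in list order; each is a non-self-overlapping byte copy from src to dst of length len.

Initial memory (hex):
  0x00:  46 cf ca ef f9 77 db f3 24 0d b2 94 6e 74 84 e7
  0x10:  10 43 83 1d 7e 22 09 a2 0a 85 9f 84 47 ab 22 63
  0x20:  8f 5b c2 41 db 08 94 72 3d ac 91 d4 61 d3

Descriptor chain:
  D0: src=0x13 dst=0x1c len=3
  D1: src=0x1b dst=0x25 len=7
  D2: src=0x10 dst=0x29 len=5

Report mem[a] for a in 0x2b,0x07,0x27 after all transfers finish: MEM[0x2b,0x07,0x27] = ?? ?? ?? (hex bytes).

#0 dst[0x1c+3] := {0x1d,0x7e,0x22}
#1 dst[0x25+7] := {0x84,0x1d,0x7e,0x22,0x63,0x8f,0x5b}
#2 dst[0x29+5] := {0x10,0x43,0x83,0x1d,0x7e}
query mem[0x2b]=0x83, mem[0x07]=0xf3, mem[0x27]=0x7e

MEM[0x2b,0x07,0x27] = 83 f3 7e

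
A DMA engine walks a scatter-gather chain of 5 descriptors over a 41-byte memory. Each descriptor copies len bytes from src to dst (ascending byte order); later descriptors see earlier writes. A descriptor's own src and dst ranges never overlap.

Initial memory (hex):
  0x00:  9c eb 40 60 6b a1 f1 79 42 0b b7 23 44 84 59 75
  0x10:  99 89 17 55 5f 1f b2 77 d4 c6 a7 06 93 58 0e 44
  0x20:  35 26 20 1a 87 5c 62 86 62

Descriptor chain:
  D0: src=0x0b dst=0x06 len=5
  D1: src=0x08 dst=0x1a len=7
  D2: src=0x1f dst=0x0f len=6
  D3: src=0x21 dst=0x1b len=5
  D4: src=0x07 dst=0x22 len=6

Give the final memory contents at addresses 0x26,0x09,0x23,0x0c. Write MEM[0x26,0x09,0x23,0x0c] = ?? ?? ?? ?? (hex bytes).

MEM[0x26,0x09,0x23,0x0c] = 23 59 84 44

[0] 0x0b->0x06 len=5 : 23 44 84 59 75
[1] 0x08->0x1a len=7 : 84 59 75 23 44 84 59
[2] 0x1f->0x0f len=6 : 84 59 26 20 1a 87
[3] 0x21->0x1b len=5 : 26 20 1a 87 5c
[4] 0x07->0x22 len=6 : 44 84 59 75 23 44
query mem[0x26]=0x23, mem[0x09]=0x59, mem[0x23]=0x84, mem[0x0c]=0x44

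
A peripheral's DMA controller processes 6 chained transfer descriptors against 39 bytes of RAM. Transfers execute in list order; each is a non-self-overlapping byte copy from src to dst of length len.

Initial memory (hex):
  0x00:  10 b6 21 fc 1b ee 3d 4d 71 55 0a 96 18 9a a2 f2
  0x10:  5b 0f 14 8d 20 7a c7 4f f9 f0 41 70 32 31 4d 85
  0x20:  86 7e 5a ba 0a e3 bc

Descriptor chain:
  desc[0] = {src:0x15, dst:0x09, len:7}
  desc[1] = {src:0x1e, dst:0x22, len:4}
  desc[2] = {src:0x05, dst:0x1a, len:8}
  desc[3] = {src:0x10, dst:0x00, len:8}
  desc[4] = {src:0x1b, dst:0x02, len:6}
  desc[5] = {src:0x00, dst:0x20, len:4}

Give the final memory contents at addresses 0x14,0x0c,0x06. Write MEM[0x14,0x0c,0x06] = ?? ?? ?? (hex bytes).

MEM[0x14,0x0c,0x06] = 20 f9 c7

  after D0: wrote 7B at 0x09 = 7ac74ff9f04170
  after D1: wrote 4B at 0x22 = 4d85867e
  after D2: wrote 8B at 0x1a = ee3d4d717ac74ff9
  after D3: wrote 8B at 0x00 = 5b0f148d207ac74f
  after D4: wrote 6B at 0x02 = 3d4d717ac74f
  after D5: wrote 4B at 0x20 = 5b0f3d4d
query mem[0x14]=0x20, mem[0x0c]=0xf9, mem[0x06]=0xc7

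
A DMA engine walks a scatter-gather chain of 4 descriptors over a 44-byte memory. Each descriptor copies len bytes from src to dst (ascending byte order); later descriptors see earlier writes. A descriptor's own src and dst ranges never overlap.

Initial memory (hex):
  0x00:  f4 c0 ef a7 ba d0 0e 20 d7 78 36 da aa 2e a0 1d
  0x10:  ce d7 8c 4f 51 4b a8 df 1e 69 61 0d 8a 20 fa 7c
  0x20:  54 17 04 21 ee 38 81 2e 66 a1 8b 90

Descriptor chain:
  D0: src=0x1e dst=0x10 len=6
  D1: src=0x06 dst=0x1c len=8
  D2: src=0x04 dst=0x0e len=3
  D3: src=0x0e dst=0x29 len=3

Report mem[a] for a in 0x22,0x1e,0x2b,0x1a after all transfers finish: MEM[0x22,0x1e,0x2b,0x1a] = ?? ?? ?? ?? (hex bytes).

MEM[0x22,0x1e,0x2b,0x1a] = aa d7 0e 61

[0] 0x1e->0x10 len=6 : fa 7c 54 17 04 21
[1] 0x06->0x1c len=8 : 0e 20 d7 78 36 da aa 2e
[2] 0x04->0x0e len=3 : ba d0 0e
[3] 0x0e->0x29 len=3 : ba d0 0e
query mem[0x22]=0xaa, mem[0x1e]=0xd7, mem[0x2b]=0x0e, mem[0x1a]=0x61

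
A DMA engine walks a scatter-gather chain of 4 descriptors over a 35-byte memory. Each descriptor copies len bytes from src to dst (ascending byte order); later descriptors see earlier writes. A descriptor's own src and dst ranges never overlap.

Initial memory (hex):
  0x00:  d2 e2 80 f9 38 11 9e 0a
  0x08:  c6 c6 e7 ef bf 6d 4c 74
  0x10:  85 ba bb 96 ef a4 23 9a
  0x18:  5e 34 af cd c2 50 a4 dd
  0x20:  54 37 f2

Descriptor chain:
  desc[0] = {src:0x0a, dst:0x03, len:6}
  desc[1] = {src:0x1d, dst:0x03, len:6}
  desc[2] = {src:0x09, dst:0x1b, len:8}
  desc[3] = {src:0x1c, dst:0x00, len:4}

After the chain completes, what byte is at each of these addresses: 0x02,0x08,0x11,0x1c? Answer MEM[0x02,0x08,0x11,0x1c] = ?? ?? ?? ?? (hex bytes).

MEM[0x02,0x08,0x11,0x1c] = bf f2 ba e7

[0] 0x0a->0x03 len=6 : e7 ef bf 6d 4c 74
[1] 0x1d->0x03 len=6 : 50 a4 dd 54 37 f2
[2] 0x09->0x1b len=8 : c6 e7 ef bf 6d 4c 74 85
[3] 0x1c->0x00 len=4 : e7 ef bf 6d
query mem[0x02]=0xbf, mem[0x08]=0xf2, mem[0x11]=0xba, mem[0x1c]=0xe7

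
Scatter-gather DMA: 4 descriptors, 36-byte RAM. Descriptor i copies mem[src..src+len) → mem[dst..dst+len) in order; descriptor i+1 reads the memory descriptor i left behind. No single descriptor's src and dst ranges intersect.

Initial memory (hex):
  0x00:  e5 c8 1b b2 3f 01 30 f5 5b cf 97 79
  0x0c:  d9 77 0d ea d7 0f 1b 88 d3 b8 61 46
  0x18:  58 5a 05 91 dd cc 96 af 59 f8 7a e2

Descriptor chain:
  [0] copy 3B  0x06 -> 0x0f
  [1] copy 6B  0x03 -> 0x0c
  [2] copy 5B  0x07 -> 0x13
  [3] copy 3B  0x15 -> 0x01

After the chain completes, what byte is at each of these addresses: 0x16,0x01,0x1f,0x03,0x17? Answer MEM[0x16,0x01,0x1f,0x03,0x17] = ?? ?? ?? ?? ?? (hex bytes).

MEM[0x16,0x01,0x1f,0x03,0x17] = 97 cf af 79 79

D0: mem[0x0f..0x11] <- [30 f5 5b]
D1: mem[0x0c..0x11] <- [b2 3f 01 30 f5 5b]
D2: mem[0x13..0x17] <- [f5 5b cf 97 79]
D3: mem[0x01..0x03] <- [cf 97 79]
query mem[0x16]=0x97, mem[0x01]=0xcf, mem[0x1f]=0xaf, mem[0x03]=0x79, mem[0x17]=0x79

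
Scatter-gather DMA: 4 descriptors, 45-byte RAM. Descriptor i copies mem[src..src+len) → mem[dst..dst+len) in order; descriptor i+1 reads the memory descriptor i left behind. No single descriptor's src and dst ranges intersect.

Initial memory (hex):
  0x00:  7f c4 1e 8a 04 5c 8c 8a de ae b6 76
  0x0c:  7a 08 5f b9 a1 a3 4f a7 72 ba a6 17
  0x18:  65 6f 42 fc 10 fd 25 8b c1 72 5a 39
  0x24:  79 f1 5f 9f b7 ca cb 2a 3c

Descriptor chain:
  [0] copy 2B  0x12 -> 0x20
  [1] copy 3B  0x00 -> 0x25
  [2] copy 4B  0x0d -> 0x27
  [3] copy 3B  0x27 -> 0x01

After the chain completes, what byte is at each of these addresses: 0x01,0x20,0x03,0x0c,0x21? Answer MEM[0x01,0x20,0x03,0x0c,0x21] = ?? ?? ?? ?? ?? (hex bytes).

MEM[0x01,0x20,0x03,0x0c,0x21] = 08 4f b9 7a a7

#0 dst[0x20+2] := {0x4f,0xa7}
#1 dst[0x25+3] := {0x7f,0xc4,0x1e}
#2 dst[0x27+4] := {0x08,0x5f,0xb9,0xa1}
#3 dst[0x01+3] := {0x08,0x5f,0xb9}
query mem[0x01]=0x08, mem[0x20]=0x4f, mem[0x03]=0xb9, mem[0x0c]=0x7a, mem[0x21]=0xa7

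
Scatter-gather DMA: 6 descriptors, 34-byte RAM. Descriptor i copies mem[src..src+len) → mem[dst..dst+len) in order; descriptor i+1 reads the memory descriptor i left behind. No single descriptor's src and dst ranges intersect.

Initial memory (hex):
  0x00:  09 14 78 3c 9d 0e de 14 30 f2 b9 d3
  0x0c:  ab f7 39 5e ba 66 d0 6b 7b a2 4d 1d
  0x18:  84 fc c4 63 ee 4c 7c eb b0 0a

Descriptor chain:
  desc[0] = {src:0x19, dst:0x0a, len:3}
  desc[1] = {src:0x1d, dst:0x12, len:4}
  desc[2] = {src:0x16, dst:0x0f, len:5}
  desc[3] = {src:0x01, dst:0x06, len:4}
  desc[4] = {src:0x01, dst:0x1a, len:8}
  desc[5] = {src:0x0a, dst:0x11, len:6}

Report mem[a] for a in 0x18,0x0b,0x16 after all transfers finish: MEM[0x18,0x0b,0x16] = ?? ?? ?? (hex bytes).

  after D0: wrote 3B at 0x0a = fcc463
  after D1: wrote 4B at 0x12 = 4c7cebb0
  after D2: wrote 5B at 0x0f = 4d1d84fcc4
  after D3: wrote 4B at 0x06 = 14783c9d
  after D4: wrote 8B at 0x1a = 14783c9d0e14783c
  after D5: wrote 6B at 0x11 = fcc463f7394d
query mem[0x18]=0x84, mem[0x0b]=0xc4, mem[0x16]=0x4d

MEM[0x18,0x0b,0x16] = 84 c4 4d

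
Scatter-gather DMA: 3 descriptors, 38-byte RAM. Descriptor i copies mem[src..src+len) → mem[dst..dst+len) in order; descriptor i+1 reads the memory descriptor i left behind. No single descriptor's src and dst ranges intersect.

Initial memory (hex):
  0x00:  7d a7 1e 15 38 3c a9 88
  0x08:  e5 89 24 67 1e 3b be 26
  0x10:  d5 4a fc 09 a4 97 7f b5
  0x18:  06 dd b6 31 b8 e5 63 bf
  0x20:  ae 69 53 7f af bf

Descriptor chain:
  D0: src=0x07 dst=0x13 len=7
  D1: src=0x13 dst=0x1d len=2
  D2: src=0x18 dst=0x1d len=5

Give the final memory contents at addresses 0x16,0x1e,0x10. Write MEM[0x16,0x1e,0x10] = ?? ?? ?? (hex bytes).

[0] 0x07->0x13 len=7 : 88 e5 89 24 67 1e 3b
[1] 0x13->0x1d len=2 : 88 e5
[2] 0x18->0x1d len=5 : 1e 3b b6 31 b8
query mem[0x16]=0x24, mem[0x1e]=0x3b, mem[0x10]=0xd5

MEM[0x16,0x1e,0x10] = 24 3b d5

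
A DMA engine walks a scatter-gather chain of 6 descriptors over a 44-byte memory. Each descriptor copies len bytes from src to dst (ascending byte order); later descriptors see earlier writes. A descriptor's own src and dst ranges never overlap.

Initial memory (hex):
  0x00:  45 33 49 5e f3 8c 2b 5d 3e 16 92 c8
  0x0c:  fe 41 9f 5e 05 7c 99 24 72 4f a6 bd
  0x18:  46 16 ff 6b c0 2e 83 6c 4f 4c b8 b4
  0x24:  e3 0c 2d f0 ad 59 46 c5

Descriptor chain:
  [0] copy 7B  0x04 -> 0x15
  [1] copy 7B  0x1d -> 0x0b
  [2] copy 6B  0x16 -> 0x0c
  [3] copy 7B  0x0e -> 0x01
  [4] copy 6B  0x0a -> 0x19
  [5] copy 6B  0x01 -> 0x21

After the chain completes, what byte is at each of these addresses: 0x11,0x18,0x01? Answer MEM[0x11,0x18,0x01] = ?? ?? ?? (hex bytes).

  after D0: wrote 7B at 0x15 = f38c2b5d3e1692
  after D1: wrote 7B at 0x0b = 2e836c4f4cb8b4
  after D2: wrote 6B at 0x0c = 8c2b5d3e1692
  after D3: wrote 7B at 0x01 = 5d3e1692992472
  after D4: wrote 6B at 0x19 = 922e8c2b5d3e
  after D5: wrote 6B at 0x21 = 5d3e16929924
query mem[0x11]=0x92, mem[0x18]=0x5d, mem[0x01]=0x5d

MEM[0x11,0x18,0x01] = 92 5d 5d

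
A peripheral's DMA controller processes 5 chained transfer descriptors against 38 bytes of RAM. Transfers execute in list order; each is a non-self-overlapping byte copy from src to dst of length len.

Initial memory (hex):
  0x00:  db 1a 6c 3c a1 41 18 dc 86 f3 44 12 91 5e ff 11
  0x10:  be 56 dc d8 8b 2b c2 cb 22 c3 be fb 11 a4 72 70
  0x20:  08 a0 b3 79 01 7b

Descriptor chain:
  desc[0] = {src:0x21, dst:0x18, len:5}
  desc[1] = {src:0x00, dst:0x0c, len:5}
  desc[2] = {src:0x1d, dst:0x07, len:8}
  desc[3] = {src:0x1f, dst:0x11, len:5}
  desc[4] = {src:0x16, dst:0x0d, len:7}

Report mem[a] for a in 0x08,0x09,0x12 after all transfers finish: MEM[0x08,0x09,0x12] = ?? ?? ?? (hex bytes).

MEM[0x08,0x09,0x12] = 72 70 01

  after D0: wrote 5B at 0x18 = a0b379017b
  after D1: wrote 5B at 0x0c = db1a6c3ca1
  after D2: wrote 8B at 0x07 = a4727008a0b37901
  after D3: wrote 5B at 0x11 = 7008a0b379
  after D4: wrote 7B at 0x0d = c2cba0b379017b
query mem[0x08]=0x72, mem[0x09]=0x70, mem[0x12]=0x01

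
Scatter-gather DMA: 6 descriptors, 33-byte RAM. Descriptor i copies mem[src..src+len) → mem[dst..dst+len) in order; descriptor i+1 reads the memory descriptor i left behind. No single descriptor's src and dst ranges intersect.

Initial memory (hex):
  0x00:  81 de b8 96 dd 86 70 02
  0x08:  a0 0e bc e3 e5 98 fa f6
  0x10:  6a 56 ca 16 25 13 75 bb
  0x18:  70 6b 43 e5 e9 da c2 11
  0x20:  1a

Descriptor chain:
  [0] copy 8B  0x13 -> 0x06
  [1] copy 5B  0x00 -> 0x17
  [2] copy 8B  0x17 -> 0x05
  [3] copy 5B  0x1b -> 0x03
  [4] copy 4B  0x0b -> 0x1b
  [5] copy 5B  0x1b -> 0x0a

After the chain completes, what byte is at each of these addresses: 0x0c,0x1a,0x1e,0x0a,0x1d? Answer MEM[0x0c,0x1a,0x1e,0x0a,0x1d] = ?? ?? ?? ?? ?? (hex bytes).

MEM[0x0c,0x1a,0x1e,0x0a,0x1d] = 43 96 fa da 43

[0] 0x13->0x06 len=8 : 16 25 13 75 bb 70 6b 43
[1] 0x00->0x17 len=5 : 81 de b8 96 dd
[2] 0x17->0x05 len=8 : 81 de b8 96 dd e9 da c2
[3] 0x1b->0x03 len=5 : dd e9 da c2 11
[4] 0x0b->0x1b len=4 : da c2 43 fa
[5] 0x1b->0x0a len=5 : da c2 43 fa 11
query mem[0x0c]=0x43, mem[0x1a]=0x96, mem[0x1e]=0xfa, mem[0x0a]=0xda, mem[0x1d]=0x43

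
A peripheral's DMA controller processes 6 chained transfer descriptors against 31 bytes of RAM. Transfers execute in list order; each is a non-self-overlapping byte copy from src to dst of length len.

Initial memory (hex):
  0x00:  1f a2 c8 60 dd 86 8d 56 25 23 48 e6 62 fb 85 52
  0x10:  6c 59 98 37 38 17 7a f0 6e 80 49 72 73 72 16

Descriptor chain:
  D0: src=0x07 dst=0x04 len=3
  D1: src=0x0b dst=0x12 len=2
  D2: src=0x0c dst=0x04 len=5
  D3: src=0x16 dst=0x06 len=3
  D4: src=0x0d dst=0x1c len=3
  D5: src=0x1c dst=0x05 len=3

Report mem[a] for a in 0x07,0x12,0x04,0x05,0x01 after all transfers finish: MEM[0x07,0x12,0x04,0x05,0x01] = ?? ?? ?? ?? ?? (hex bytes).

[0] 0x07->0x04 len=3 : 56 25 23
[1] 0x0b->0x12 len=2 : e6 62
[2] 0x0c->0x04 len=5 : 62 fb 85 52 6c
[3] 0x16->0x06 len=3 : 7a f0 6e
[4] 0x0d->0x1c len=3 : fb 85 52
[5] 0x1c->0x05 len=3 : fb 85 52
query mem[0x07]=0x52, mem[0x12]=0xe6, mem[0x04]=0x62, mem[0x05]=0xfb, mem[0x01]=0xa2

MEM[0x07,0x12,0x04,0x05,0x01] = 52 e6 62 fb a2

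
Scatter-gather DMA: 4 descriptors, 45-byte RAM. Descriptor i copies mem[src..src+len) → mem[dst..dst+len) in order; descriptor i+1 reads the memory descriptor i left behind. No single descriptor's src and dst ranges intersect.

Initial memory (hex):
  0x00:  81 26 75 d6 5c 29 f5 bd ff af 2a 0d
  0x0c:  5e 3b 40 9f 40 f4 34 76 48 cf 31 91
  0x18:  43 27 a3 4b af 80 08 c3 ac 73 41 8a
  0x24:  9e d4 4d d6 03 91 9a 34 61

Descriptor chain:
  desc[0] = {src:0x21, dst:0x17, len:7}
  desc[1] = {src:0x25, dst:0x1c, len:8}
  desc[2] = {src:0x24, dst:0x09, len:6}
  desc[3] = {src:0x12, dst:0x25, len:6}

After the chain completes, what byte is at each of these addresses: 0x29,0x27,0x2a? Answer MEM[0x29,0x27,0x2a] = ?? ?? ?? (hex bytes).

#0 dst[0x17+7] := {0x73,0x41,0x8a,0x9e,0xd4,0x4d,0xd6}
#1 dst[0x1c+8] := {0xd4,0x4d,0xd6,0x03,0x91,0x9a,0x34,0x61}
#2 dst[0x09+6] := {0x9e,0xd4,0x4d,0xd6,0x03,0x91}
#3 dst[0x25+6] := {0x34,0x76,0x48,0xcf,0x31,0x73}
query mem[0x29]=0x31, mem[0x27]=0x48, mem[0x2a]=0x73

MEM[0x29,0x27,0x2a] = 31 48 73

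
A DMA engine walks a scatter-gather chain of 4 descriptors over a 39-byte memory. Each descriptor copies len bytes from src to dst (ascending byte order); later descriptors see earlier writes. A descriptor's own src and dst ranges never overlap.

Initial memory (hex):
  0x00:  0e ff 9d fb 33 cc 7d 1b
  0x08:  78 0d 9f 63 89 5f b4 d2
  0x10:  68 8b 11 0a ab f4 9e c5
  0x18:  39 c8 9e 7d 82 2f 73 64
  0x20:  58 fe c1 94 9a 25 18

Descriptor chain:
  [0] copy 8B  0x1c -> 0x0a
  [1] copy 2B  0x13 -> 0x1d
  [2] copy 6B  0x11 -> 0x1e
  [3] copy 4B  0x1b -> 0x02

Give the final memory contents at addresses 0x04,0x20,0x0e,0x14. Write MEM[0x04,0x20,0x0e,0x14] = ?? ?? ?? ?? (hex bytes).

MEM[0x04,0x20,0x0e,0x14] = 0a 0a 58 ab

[0] 0x1c->0x0a len=8 : 82 2f 73 64 58 fe c1 94
[1] 0x13->0x1d len=2 : 0a ab
[2] 0x11->0x1e len=6 : 94 11 0a ab f4 9e
[3] 0x1b->0x02 len=4 : 7d 82 0a 94
query mem[0x04]=0x0a, mem[0x20]=0x0a, mem[0x0e]=0x58, mem[0x14]=0xab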